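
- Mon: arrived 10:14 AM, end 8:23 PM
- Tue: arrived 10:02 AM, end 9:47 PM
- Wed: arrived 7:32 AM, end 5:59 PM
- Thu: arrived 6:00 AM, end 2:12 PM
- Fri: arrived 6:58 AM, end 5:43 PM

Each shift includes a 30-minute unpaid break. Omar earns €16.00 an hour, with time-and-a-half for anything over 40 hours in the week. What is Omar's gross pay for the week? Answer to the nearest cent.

Mon: 10:14 AM–8:23 PM = 10 h 9 min; less 30 min break → 9 h 39 min
Tue: 10:02 AM–9:47 PM = 11 h 45 min; less 30 min break → 11 h 15 min
Wed: 7:32 AM–5:59 PM = 10 h 27 min; less 30 min break → 9 h 57 min
Thu: 6:00 AM–2:12 PM = 8 h 12 min; less 30 min break → 7 h 42 min
Fri: 6:58 AM–5:43 PM = 10 h 45 min; less 30 min break → 10 h 15 min
Total worked: 48 h 48 min = 2928 min.
Regular 40 h 0 min = 2400 min at €16.00/h; overtime 8 h 48 min = 528 min at €24.00/h.
Pay = (2400 × €16.00 + 528 × €24.00) ÷ 60 = €851.20.

€851.20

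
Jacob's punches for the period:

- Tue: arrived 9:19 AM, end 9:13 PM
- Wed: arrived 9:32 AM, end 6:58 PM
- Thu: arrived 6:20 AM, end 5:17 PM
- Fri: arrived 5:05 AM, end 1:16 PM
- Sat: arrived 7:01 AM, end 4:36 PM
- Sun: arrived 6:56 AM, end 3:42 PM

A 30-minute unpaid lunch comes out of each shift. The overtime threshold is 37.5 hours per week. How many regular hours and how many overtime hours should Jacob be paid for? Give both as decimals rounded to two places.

Tue: 9:19 AM–9:13 PM = 11 h 54 min; less 30 min break → 11 h 24 min
Wed: 9:32 AM–6:58 PM = 9 h 26 min; less 30 min break → 8 h 56 min
Thu: 6:20 AM–5:17 PM = 10 h 57 min; less 30 min break → 10 h 27 min
Fri: 5:05 AM–1:16 PM = 8 h 11 min; less 30 min break → 7 h 41 min
Sat: 7:01 AM–4:36 PM = 9 h 35 min; less 30 min break → 9 h 5 min
Sun: 6:56 AM–3:42 PM = 8 h 46 min; less 30 min break → 8 h 16 min
Total worked: 55 h 49 min = 55.82 h.
Threshold 37.5 h → overtime 18 h 19 min, regular 37 h 30 min.

Regular 37.50 hours, overtime 18.32 hours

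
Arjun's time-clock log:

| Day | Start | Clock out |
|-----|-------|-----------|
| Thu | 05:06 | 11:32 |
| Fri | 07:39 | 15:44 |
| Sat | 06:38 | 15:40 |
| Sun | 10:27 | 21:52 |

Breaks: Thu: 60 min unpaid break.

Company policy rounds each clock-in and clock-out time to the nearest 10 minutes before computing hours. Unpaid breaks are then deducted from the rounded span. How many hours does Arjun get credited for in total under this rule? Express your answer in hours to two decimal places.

Thu: in 05:06→05:10, out 11:32→11:30; 6 h 20 min − 60 min = 5 h 20 min
Fri: in 07:39→07:40, out 15:44→15:40; 8 h 0 min
Sat: in 06:38→06:40, out 15:40→15:40; 9 h 0 min
Sun: in 10:27→10:30, out 21:52→21:50; 11 h 20 min
Total credited: 33 h 40 min.

33.67 hours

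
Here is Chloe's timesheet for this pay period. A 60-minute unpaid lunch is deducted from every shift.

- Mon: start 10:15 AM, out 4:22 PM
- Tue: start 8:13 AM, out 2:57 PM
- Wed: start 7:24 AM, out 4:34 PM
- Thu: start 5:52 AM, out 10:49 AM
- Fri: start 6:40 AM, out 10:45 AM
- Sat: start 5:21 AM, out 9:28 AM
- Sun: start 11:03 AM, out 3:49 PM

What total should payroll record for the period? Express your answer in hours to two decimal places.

32.93 hours

Mon: 10:15 AM–4:22 PM = 6 h 7 min; less 60 min break → 5 h 7 min
Tue: 8:13 AM–2:57 PM = 6 h 44 min; less 60 min break → 5 h 44 min
Wed: 7:24 AM–4:34 PM = 9 h 10 min; less 60 min break → 8 h 10 min
Thu: 5:52 AM–10:49 AM = 4 h 57 min; less 60 min break → 3 h 57 min
Fri: 6:40 AM–10:45 AM = 4 h 5 min; less 60 min break → 3 h 5 min
Sat: 5:21 AM–9:28 AM = 4 h 7 min; less 60 min break → 3 h 7 min
Sun: 11:03 AM–3:49 PM = 4 h 46 min; less 60 min break → 3 h 46 min
Total: 5 h 7 min + 5 h 44 min + 8 h 10 min + 3 h 57 min + 3 h 5 min + 3 h 7 min + 3 h 46 min = 32 h 56 min.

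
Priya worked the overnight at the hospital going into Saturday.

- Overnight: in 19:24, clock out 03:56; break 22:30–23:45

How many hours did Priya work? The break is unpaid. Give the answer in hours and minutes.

7 h 17 min

Overnight: 19:24 → midnight = 4 h 36 min; midnight → 03:56 = 3 h 56 min; span 8 h 32 min; less 75 min break → 7 h 17 min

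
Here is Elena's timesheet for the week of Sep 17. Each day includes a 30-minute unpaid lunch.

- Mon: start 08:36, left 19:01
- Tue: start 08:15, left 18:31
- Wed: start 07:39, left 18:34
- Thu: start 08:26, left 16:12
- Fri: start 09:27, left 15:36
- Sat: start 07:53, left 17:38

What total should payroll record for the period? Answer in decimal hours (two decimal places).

52.27 hours

Mon: 08:36–19:01 = 10 h 25 min; less 30 min break → 9 h 55 min
Tue: 08:15–18:31 = 10 h 16 min; less 30 min break → 9 h 46 min
Wed: 07:39–18:34 = 10 h 55 min; less 30 min break → 10 h 25 min
Thu: 08:26–16:12 = 7 h 46 min; less 30 min break → 7 h 16 min
Fri: 09:27–15:36 = 6 h 9 min; less 30 min break → 5 h 39 min
Sat: 07:53–17:38 = 9 h 45 min; less 30 min break → 9 h 15 min
Total: 9 h 55 min + 9 h 46 min + 10 h 25 min + 7 h 16 min + 5 h 39 min + 9 h 15 min = 52 h 16 min.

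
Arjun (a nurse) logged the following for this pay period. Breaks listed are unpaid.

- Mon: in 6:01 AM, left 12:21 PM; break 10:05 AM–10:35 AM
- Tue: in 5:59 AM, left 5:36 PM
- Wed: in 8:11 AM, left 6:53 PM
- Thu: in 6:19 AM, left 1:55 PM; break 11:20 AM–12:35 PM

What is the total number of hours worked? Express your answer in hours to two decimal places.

34.50 hours

Mon: 6:01 AM–12:21 PM = 6 h 20 min; less 30 min break → 5 h 50 min
Tue: 5:59 AM–5:36 PM = 11 h 37 min
Wed: 8:11 AM–6:53 PM = 10 h 42 min
Thu: 6:19 AM–1:55 PM = 7 h 36 min; less 75 min break → 6 h 21 min
Total: 5 h 50 min + 11 h 37 min + 10 h 42 min + 6 h 21 min = 34 h 30 min.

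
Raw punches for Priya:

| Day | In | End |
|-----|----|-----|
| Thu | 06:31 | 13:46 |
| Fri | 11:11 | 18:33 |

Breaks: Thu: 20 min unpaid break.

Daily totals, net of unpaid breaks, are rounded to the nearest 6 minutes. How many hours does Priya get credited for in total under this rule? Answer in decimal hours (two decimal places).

Thu: 06:31–13:46 = 7 h 15 min − 20 min = 6 h 55 min → rounds to 6 h 54 min
Fri: 11:11–18:33 = 7 h 22 min → rounds to 7 h 24 min
Total credited: 14 h 18 min.

14.30 hours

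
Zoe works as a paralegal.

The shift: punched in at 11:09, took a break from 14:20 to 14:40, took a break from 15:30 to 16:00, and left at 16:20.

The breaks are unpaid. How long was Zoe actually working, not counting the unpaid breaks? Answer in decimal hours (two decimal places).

The shift: 11:09–16:20 = 5 h 11 min; less 50 min break → 4 h 21 min

4.35 hours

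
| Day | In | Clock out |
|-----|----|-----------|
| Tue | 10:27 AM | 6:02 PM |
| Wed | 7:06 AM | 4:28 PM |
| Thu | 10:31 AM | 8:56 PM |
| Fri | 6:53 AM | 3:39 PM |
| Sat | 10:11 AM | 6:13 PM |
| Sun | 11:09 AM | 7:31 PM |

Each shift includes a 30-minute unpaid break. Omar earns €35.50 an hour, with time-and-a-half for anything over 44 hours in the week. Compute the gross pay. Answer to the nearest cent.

Tue: 10:27 AM–6:02 PM = 7 h 35 min; less 30 min break → 7 h 5 min
Wed: 7:06 AM–4:28 PM = 9 h 22 min; less 30 min break → 8 h 52 min
Thu: 10:31 AM–8:56 PM = 10 h 25 min; less 30 min break → 9 h 55 min
Fri: 6:53 AM–3:39 PM = 8 h 46 min; less 30 min break → 8 h 16 min
Sat: 10:11 AM–6:13 PM = 8 h 2 min; less 30 min break → 7 h 32 min
Sun: 11:09 AM–7:31 PM = 8 h 22 min; less 30 min break → 7 h 52 min
Total worked: 49 h 32 min = 2972 min.
Regular 44 h 0 min = 2640 min at €35.50/h; overtime 5 h 32 min = 332 min at €53.25/h.
Pay = (2640 × €35.50 + 332 × €53.25) ÷ 60 = €1856.65.

€1856.65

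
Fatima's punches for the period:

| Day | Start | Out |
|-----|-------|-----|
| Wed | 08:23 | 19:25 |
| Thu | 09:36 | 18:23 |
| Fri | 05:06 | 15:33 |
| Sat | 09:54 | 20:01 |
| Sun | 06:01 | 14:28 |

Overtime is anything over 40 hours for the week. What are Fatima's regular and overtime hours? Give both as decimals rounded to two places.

Wed: 08:23–19:25 = 11 h 2 min
Thu: 09:36–18:23 = 8 h 47 min
Fri: 05:06–15:33 = 10 h 27 min
Sat: 09:54–20:01 = 10 h 7 min
Sun: 06:01–14:28 = 8 h 27 min
Total worked: 48 h 50 min = 48.83 h.
Threshold 40 h → overtime 8 h 50 min, regular 40 h 0 min.

Regular 40.00 hours, overtime 8.83 hours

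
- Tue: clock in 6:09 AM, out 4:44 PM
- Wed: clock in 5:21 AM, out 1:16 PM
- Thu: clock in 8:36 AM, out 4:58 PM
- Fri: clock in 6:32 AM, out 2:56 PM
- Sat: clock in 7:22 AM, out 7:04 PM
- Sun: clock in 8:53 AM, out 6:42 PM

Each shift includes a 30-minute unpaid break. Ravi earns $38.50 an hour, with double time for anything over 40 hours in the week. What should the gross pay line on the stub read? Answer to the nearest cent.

Tue: 6:09 AM–4:44 PM = 10 h 35 min; less 30 min break → 10 h 5 min
Wed: 5:21 AM–1:16 PM = 7 h 55 min; less 30 min break → 7 h 25 min
Thu: 8:36 AM–4:58 PM = 8 h 22 min; less 30 min break → 7 h 52 min
Fri: 6:32 AM–2:56 PM = 8 h 24 min; less 30 min break → 7 h 54 min
Sat: 7:22 AM–7:04 PM = 11 h 42 min; less 30 min break → 11 h 12 min
Sun: 8:53 AM–6:42 PM = 9 h 49 min; less 30 min break → 9 h 19 min
Total worked: 53 h 47 min = 3227 min.
Regular 40 h 0 min = 2400 min at $38.50/h; overtime 13 h 47 min = 827 min at $77.00/h.
Pay = (2400 × $38.50 + 827 × $77.00) ÷ 60 = $2601.32.

$2601.32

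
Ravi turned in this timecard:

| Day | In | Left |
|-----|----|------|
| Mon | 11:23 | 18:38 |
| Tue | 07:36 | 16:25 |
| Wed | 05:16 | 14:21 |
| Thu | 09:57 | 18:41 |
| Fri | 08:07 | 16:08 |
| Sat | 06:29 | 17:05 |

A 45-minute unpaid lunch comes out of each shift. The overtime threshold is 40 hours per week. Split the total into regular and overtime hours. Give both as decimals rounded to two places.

Mon: 11:23–18:38 = 7 h 15 min; less 45 min break → 6 h 30 min
Tue: 07:36–16:25 = 8 h 49 min; less 45 min break → 8 h 4 min
Wed: 05:16–14:21 = 9 h 5 min; less 45 min break → 8 h 20 min
Thu: 09:57–18:41 = 8 h 44 min; less 45 min break → 7 h 59 min
Fri: 08:07–16:08 = 8 h 1 min; less 45 min break → 7 h 16 min
Sat: 06:29–17:05 = 10 h 36 min; less 45 min break → 9 h 51 min
Total worked: 48 h 0 min = 48.00 h.
Threshold 40 h → overtime 8 h 0 min, regular 40 h 0 min.

Regular 40.00 hours, overtime 8.00 hours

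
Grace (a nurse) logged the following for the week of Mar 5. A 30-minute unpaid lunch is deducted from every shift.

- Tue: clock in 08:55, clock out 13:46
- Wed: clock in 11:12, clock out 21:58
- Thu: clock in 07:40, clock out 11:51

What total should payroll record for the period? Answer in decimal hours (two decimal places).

Tue: 08:55–13:46 = 4 h 51 min; less 30 min break → 4 h 21 min
Wed: 11:12–21:58 = 10 h 46 min; less 30 min break → 10 h 16 min
Thu: 07:40–11:51 = 4 h 11 min; less 30 min break → 3 h 41 min
Total: 4 h 21 min + 10 h 16 min + 3 h 41 min = 18 h 18 min.

18.30 hours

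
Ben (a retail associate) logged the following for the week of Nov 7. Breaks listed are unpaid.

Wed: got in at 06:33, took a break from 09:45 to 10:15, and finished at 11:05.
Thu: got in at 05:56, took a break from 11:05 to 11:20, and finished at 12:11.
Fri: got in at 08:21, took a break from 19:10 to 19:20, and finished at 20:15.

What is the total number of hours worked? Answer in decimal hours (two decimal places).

Wed: 06:33–11:05 = 4 h 32 min; less 30 min break → 4 h 2 min
Thu: 05:56–12:11 = 6 h 15 min; less 15 min break → 6 h 0 min
Fri: 08:21–20:15 = 11 h 54 min; less 10 min break → 11 h 44 min
Total: 4 h 2 min + 6 h 0 min + 11 h 44 min = 21 h 46 min.

21.77 hours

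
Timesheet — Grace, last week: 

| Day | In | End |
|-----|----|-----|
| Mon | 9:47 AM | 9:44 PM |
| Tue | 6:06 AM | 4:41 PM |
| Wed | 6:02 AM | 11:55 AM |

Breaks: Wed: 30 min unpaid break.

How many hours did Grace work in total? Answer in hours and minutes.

27 h 55 min

Mon: 9:47 AM–9:44 PM = 11 h 57 min
Tue: 6:06 AM–4:41 PM = 10 h 35 min
Wed: 6:02 AM–11:55 AM = 5 h 53 min; less 30 min break → 5 h 23 min
Total: 11 h 57 min + 10 h 35 min + 5 h 23 min = 27 h 55 min.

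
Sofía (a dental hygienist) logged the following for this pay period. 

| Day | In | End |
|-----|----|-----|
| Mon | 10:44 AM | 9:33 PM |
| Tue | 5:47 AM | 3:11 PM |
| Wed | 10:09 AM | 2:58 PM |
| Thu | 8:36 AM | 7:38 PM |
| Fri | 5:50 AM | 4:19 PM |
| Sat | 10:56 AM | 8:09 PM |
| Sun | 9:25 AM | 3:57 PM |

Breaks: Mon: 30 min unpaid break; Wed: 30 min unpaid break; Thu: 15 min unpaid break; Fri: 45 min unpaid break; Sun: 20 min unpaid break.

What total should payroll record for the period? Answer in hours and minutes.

59 h 58 min

Mon: 10:44 AM–9:33 PM = 10 h 49 min; less 30 min break → 10 h 19 min
Tue: 5:47 AM–3:11 PM = 9 h 24 min
Wed: 10:09 AM–2:58 PM = 4 h 49 min; less 30 min break → 4 h 19 min
Thu: 8:36 AM–7:38 PM = 11 h 2 min; less 15 min break → 10 h 47 min
Fri: 5:50 AM–4:19 PM = 10 h 29 min; less 45 min break → 9 h 44 min
Sat: 10:56 AM–8:09 PM = 9 h 13 min
Sun: 9:25 AM–3:57 PM = 6 h 32 min; less 20 min break → 6 h 12 min
Total: 10 h 19 min + 9 h 24 min + 4 h 19 min + 10 h 47 min + 9 h 44 min + 9 h 13 min + 6 h 12 min = 59 h 58 min.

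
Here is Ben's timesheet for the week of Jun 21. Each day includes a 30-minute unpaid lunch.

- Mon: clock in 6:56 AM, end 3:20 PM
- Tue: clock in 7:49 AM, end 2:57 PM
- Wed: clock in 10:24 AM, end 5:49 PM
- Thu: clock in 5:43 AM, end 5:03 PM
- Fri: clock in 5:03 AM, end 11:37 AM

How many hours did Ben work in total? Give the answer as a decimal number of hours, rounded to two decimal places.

38.35 hours

Mon: 6:56 AM–3:20 PM = 8 h 24 min; less 30 min break → 7 h 54 min
Tue: 7:49 AM–2:57 PM = 7 h 8 min; less 30 min break → 6 h 38 min
Wed: 10:24 AM–5:49 PM = 7 h 25 min; less 30 min break → 6 h 55 min
Thu: 5:43 AM–5:03 PM = 11 h 20 min; less 30 min break → 10 h 50 min
Fri: 5:03 AM–11:37 AM = 6 h 34 min; less 30 min break → 6 h 4 min
Total: 7 h 54 min + 6 h 38 min + 6 h 55 min + 10 h 50 min + 6 h 4 min = 38 h 21 min.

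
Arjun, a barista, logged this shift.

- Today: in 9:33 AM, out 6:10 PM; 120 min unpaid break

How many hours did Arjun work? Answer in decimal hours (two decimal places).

6.62 hours

Today: 9:33 AM–6:10 PM = 8 h 37 min; less 120 min break → 6 h 37 min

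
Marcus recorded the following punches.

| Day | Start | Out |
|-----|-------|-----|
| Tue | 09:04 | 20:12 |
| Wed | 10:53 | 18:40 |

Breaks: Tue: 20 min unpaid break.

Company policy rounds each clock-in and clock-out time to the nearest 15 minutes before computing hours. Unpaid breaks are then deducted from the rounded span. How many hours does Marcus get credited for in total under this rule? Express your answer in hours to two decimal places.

Tue: in 09:04→09:00, out 20:12→20:15; 11 h 15 min − 20 min = 10 h 55 min
Wed: in 10:53→11:00, out 18:40→18:45; 7 h 45 min
Total credited: 18 h 40 min.

18.67 hours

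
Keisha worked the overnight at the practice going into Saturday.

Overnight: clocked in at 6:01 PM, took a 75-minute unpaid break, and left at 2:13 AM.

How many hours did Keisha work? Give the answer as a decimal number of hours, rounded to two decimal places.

Overnight: 6:01 PM → midnight = 5 h 59 min; midnight → 2:13 AM = 2 h 13 min; span 8 h 12 min; less 75 min break → 6 h 57 min

6.95 hours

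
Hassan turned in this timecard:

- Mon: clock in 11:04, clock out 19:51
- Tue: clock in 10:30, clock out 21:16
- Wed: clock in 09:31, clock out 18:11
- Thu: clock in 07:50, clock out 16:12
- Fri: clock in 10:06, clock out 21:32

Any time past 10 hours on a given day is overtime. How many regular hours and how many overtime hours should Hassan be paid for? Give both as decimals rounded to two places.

Mon: 11:04–19:51 = 8 h 47 min
Tue: 10:30–21:16 = 10 h 46 min
Wed: 09:31–18:11 = 8 h 40 min
Thu: 07:50–16:12 = 8 h 22 min
Fri: 10:06–21:32 = 11 h 26 min
Mon reg 8 h 47 min / OT 0 h 0 min; Tue reg 10 h 0 min / OT 0 h 46 min; Wed reg 8 h 40 min / OT 0 h 0 min; Thu reg 8 h 22 min / OT 0 h 0 min; Fri reg 10 h 0 min / OT 1 h 26 min.
Totals: regular 45 h 49 min, overtime 2 h 12 min.

Regular 45.82 hours, overtime 2.20 hours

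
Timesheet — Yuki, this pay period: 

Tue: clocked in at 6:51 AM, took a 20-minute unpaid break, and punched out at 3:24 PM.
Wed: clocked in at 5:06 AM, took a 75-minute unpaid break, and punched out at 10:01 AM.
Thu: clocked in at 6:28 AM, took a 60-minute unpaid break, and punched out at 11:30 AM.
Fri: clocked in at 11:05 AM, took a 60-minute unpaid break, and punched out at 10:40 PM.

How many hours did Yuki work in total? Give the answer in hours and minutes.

26 h 30 min

Tue: 6:51 AM–3:24 PM = 8 h 33 min; less 20 min break → 8 h 13 min
Wed: 5:06 AM–10:01 AM = 4 h 55 min; less 75 min break → 3 h 40 min
Thu: 6:28 AM–11:30 AM = 5 h 2 min; less 60 min break → 4 h 2 min
Fri: 11:05 AM–10:40 PM = 11 h 35 min; less 60 min break → 10 h 35 min
Total: 8 h 13 min + 3 h 40 min + 4 h 2 min + 10 h 35 min = 26 h 30 min.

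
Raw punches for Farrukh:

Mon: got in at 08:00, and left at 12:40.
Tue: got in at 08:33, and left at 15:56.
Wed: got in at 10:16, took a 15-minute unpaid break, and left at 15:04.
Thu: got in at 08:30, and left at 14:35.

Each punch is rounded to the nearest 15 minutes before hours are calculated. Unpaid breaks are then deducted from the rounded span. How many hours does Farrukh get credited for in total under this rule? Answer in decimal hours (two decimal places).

Mon: in 08:00→08:00, out 12:40→12:45; 4 h 45 min
Tue: in 08:33→08:30, out 15:56→16:00; 7 h 30 min
Wed: in 10:16→10:15, out 15:04→15:00; 4 h 45 min − 15 min = 4 h 30 min
Thu: in 08:30→08:30, out 14:35→14:30; 6 h 0 min
Total credited: 22 h 45 min.

22.75 hours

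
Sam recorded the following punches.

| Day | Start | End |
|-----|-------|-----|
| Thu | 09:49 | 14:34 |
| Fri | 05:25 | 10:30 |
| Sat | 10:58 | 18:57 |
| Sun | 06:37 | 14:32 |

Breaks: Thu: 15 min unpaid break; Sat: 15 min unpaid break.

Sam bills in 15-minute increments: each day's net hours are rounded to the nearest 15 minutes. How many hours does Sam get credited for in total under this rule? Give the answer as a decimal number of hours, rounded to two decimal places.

25.25 hours

Thu: 09:49–14:34 = 4 h 45 min − 15 min = 4 h 30 min → rounds to 4 h 30 min
Fri: 05:25–10:30 = 5 h 5 min → rounds to 5 h 0 min
Sat: 10:58–18:57 = 7 h 59 min − 15 min = 7 h 44 min → rounds to 7 h 45 min
Sun: 06:37–14:32 = 7 h 55 min → rounds to 8 h 0 min
Total credited: 25 h 15 min.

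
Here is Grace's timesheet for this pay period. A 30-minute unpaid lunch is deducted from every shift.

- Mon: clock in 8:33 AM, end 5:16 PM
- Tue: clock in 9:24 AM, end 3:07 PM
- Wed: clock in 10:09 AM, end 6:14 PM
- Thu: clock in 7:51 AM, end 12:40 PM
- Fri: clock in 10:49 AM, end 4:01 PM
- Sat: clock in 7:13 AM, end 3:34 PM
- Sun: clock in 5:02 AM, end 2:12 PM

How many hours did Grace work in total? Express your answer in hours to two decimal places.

Mon: 8:33 AM–5:16 PM = 8 h 43 min; less 30 min break → 8 h 13 min
Tue: 9:24 AM–3:07 PM = 5 h 43 min; less 30 min break → 5 h 13 min
Wed: 10:09 AM–6:14 PM = 8 h 5 min; less 30 min break → 7 h 35 min
Thu: 7:51 AM–12:40 PM = 4 h 49 min; less 30 min break → 4 h 19 min
Fri: 10:49 AM–4:01 PM = 5 h 12 min; less 30 min break → 4 h 42 min
Sat: 7:13 AM–3:34 PM = 8 h 21 min; less 30 min break → 7 h 51 min
Sun: 5:02 AM–2:12 PM = 9 h 10 min; less 30 min break → 8 h 40 min
Total: 8 h 13 min + 5 h 13 min + 7 h 35 min + 4 h 19 min + 4 h 42 min + 7 h 51 min + 8 h 40 min = 46 h 33 min.

46.55 hours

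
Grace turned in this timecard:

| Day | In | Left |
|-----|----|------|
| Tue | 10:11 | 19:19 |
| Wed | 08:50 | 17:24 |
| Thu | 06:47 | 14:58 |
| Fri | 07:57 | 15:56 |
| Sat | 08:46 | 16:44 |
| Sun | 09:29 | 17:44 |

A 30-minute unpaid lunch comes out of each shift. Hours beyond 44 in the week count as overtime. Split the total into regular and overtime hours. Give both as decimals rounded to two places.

Regular 44.00 hours, overtime 3.08 hours

Tue: 10:11–19:19 = 9 h 8 min; less 30 min break → 8 h 38 min
Wed: 08:50–17:24 = 8 h 34 min; less 30 min break → 8 h 4 min
Thu: 06:47–14:58 = 8 h 11 min; less 30 min break → 7 h 41 min
Fri: 07:57–15:56 = 7 h 59 min; less 30 min break → 7 h 29 min
Sat: 08:46–16:44 = 7 h 58 min; less 30 min break → 7 h 28 min
Sun: 09:29–17:44 = 8 h 15 min; less 30 min break → 7 h 45 min
Total worked: 47 h 5 min = 47.08 h.
Threshold 44 h → overtime 3 h 5 min, regular 44 h 0 min.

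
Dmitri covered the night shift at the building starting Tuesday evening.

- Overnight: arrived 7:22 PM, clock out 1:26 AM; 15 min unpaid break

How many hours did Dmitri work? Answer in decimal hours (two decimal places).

5.82 hours

Overnight: 7:22 PM → midnight = 4 h 38 min; midnight → 1:26 AM = 1 h 26 min; span 6 h 4 min; less 15 min break → 5 h 49 min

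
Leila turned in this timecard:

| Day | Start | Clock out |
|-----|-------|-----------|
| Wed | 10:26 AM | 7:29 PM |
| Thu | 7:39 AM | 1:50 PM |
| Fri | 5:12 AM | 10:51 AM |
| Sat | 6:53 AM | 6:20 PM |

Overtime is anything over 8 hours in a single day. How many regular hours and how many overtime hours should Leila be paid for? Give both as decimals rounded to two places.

Regular 27.83 hours, overtime 4.50 hours

Wed: 10:26 AM–7:29 PM = 9 h 3 min
Thu: 7:39 AM–1:50 PM = 6 h 11 min
Fri: 5:12 AM–10:51 AM = 5 h 39 min
Sat: 6:53 AM–6:20 PM = 11 h 27 min
Wed reg 8 h 0 min / OT 1 h 3 min; Thu reg 6 h 11 min / OT 0 h 0 min; Fri reg 5 h 39 min / OT 0 h 0 min; Sat reg 8 h 0 min / OT 3 h 27 min.
Totals: regular 27 h 50 min, overtime 4 h 30 min.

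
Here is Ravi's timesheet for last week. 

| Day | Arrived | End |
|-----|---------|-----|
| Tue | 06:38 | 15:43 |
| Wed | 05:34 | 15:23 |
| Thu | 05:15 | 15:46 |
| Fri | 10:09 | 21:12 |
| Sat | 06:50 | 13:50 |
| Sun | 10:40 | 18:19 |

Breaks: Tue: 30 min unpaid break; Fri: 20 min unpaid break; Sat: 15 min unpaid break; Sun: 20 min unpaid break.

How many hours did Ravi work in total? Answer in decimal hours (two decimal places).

Tue: 06:38–15:43 = 9 h 5 min; less 30 min break → 8 h 35 min
Wed: 05:34–15:23 = 9 h 49 min
Thu: 05:15–15:46 = 10 h 31 min
Fri: 10:09–21:12 = 11 h 3 min; less 20 min break → 10 h 43 min
Sat: 06:50–13:50 = 7 h 0 min; less 15 min break → 6 h 45 min
Sun: 10:40–18:19 = 7 h 39 min; less 20 min break → 7 h 19 min
Total: 8 h 35 min + 9 h 49 min + 10 h 31 min + 10 h 43 min + 6 h 45 min + 7 h 19 min = 53 h 42 min.

53.70 hours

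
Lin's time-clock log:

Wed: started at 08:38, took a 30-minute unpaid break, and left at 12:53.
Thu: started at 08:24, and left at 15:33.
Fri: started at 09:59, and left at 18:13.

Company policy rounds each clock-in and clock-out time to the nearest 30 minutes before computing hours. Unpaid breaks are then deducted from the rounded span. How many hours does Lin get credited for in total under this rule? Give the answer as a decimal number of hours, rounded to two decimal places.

Wed: in 08:38→08:30, out 12:53→13:00; 4 h 30 min − 30 min = 4 h 0 min
Thu: in 08:24→08:30, out 15:33→15:30; 7 h 0 min
Fri: in 09:59→10:00, out 18:13→18:00; 8 h 0 min
Total credited: 19 h 0 min.

19.00 hours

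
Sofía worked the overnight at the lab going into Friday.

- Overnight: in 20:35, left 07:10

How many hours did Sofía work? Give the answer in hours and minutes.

10 h 35 min

Overnight: 20:35 → midnight = 3 h 25 min; midnight → 07:10 = 7 h 10 min; span 10 h 35 min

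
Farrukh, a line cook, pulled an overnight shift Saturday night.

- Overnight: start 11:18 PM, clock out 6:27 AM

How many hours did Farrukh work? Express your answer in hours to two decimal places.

7.15 hours

Overnight: 11:18 PM → midnight = 0 h 42 min; midnight → 6:27 AM = 6 h 27 min; span 7 h 9 min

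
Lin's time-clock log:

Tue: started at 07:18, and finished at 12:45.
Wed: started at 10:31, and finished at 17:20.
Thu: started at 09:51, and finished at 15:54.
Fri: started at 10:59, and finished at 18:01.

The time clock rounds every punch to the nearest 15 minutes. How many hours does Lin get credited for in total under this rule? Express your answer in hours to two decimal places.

Tue: in 07:18→07:15, out 12:45→12:45; 5 h 30 min
Wed: in 10:31→10:30, out 17:20→17:15; 6 h 45 min
Thu: in 09:51→09:45, out 15:54→16:00; 6 h 15 min
Fri: in 10:59→11:00, out 18:01→18:00; 7 h 0 min
Total credited: 25 h 30 min.

25.50 hours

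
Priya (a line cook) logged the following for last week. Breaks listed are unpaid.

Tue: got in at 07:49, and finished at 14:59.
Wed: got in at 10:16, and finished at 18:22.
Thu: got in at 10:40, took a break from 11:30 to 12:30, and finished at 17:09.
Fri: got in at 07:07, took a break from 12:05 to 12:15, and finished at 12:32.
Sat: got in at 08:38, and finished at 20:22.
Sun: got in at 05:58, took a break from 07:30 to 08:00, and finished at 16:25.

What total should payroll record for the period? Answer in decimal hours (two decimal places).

47.68 hours

Tue: 07:49–14:59 = 7 h 10 min
Wed: 10:16–18:22 = 8 h 6 min
Thu: 10:40–17:09 = 6 h 29 min; less 60 min break → 5 h 29 min
Fri: 07:07–12:32 = 5 h 25 min; less 10 min break → 5 h 15 min
Sat: 08:38–20:22 = 11 h 44 min
Sun: 05:58–16:25 = 10 h 27 min; less 30 min break → 9 h 57 min
Total: 7 h 10 min + 8 h 6 min + 5 h 29 min + 5 h 15 min + 11 h 44 min + 9 h 57 min = 47 h 41 min.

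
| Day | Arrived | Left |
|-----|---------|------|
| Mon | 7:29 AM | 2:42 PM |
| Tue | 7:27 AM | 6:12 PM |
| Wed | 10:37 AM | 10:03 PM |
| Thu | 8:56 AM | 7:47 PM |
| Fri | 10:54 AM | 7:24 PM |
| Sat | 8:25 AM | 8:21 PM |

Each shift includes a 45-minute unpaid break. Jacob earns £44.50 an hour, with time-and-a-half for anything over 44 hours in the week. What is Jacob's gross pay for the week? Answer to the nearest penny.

£2771.24

Mon: 7:29 AM–2:42 PM = 7 h 13 min; less 45 min break → 6 h 28 min
Tue: 7:27 AM–6:12 PM = 10 h 45 min; less 45 min break → 10 h 0 min
Wed: 10:37 AM–10:03 PM = 11 h 26 min; less 45 min break → 10 h 41 min
Thu: 8:56 AM–7:47 PM = 10 h 51 min; less 45 min break → 10 h 6 min
Fri: 10:54 AM–7:24 PM = 8 h 30 min; less 45 min break → 7 h 45 min
Sat: 8:25 AM–8:21 PM = 11 h 56 min; less 45 min break → 11 h 11 min
Total worked: 56 h 11 min = 3371 min.
Regular 44 h 0 min = 2640 min at £44.50/h; overtime 12 h 11 min = 731 min at £66.75/h.
Pay = (2640 × £44.50 + 731 × £66.75) ÷ 60 = £2771.24.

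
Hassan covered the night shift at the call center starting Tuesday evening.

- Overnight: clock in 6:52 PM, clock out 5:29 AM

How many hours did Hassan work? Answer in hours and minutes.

10 h 37 min

Overnight: 6:52 PM → midnight = 5 h 8 min; midnight → 5:29 AM = 5 h 29 min; span 10 h 37 min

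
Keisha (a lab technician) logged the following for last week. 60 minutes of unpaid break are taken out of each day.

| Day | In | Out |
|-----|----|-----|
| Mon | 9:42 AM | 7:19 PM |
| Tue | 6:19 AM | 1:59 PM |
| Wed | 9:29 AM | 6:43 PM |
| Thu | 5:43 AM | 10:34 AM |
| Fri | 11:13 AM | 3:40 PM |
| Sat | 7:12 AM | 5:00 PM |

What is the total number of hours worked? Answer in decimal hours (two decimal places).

Mon: 9:42 AM–7:19 PM = 9 h 37 min; less 60 min break → 8 h 37 min
Tue: 6:19 AM–1:59 PM = 7 h 40 min; less 60 min break → 6 h 40 min
Wed: 9:29 AM–6:43 PM = 9 h 14 min; less 60 min break → 8 h 14 min
Thu: 5:43 AM–10:34 AM = 4 h 51 min; less 60 min break → 3 h 51 min
Fri: 11:13 AM–3:40 PM = 4 h 27 min; less 60 min break → 3 h 27 min
Sat: 7:12 AM–5:00 PM = 9 h 48 min; less 60 min break → 8 h 48 min
Total: 8 h 37 min + 6 h 40 min + 8 h 14 min + 3 h 51 min + 3 h 27 min + 8 h 48 min = 39 h 37 min.

39.62 hours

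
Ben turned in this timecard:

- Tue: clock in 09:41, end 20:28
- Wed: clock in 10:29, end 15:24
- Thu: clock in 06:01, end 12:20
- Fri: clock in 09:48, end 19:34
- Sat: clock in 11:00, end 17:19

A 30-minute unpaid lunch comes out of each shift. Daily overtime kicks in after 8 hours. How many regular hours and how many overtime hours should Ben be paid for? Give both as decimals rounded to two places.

Tue: 09:41–20:28 = 10 h 47 min; less 30 min break → 10 h 17 min
Wed: 10:29–15:24 = 4 h 55 min; less 30 min break → 4 h 25 min
Thu: 06:01–12:20 = 6 h 19 min; less 30 min break → 5 h 49 min
Fri: 09:48–19:34 = 9 h 46 min; less 30 min break → 9 h 16 min
Sat: 11:00–17:19 = 6 h 19 min; less 30 min break → 5 h 49 min
Tue reg 8 h 0 min / OT 2 h 17 min; Wed reg 4 h 25 min / OT 0 h 0 min; Thu reg 5 h 49 min / OT 0 h 0 min; Fri reg 8 h 0 min / OT 1 h 16 min; Sat reg 5 h 49 min / OT 0 h 0 min.
Totals: regular 32 h 3 min, overtime 3 h 33 min.

Regular 32.05 hours, overtime 3.55 hours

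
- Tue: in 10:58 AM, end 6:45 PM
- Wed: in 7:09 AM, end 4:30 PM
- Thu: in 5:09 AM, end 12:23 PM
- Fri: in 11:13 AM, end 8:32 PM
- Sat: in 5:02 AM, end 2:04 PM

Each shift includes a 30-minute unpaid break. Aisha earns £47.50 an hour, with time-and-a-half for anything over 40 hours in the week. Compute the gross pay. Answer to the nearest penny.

£1915.44

Tue: 10:58 AM–6:45 PM = 7 h 47 min; less 30 min break → 7 h 17 min
Wed: 7:09 AM–4:30 PM = 9 h 21 min; less 30 min break → 8 h 51 min
Thu: 5:09 AM–12:23 PM = 7 h 14 min; less 30 min break → 6 h 44 min
Fri: 11:13 AM–8:32 PM = 9 h 19 min; less 30 min break → 8 h 49 min
Sat: 5:02 AM–2:04 PM = 9 h 2 min; less 30 min break → 8 h 32 min
Total worked: 40 h 13 min = 2413 min.
Regular 40 h 0 min = 2400 min at £47.50/h; overtime 0 h 13 min = 13 min at £71.25/h.
Pay = (2400 × £47.50 + 13 × £71.25) ÷ 60 = £1915.44.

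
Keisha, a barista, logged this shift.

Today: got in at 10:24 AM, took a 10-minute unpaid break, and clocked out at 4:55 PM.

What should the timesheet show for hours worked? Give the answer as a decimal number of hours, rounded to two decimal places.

6.35 hours

Today: 10:24 AM–4:55 PM = 6 h 31 min; less 10 min break → 6 h 21 min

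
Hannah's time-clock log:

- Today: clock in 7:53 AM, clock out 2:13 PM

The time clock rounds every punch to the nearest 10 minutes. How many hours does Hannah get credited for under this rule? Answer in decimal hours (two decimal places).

Today: in 7:53 AM→7:50 AM, out 2:13 PM→2:10 PM; 6 h 20 min

6.33 hours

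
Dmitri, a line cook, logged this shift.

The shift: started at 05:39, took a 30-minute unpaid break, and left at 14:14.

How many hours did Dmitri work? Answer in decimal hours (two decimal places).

8.08 hours

The shift: 05:39–14:14 = 8 h 35 min; less 30 min break → 8 h 5 min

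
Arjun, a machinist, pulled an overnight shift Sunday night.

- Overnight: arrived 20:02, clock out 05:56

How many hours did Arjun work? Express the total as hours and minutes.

Overnight: 20:02 → midnight = 3 h 58 min; midnight → 05:56 = 5 h 56 min; span 9 h 54 min

9 h 54 min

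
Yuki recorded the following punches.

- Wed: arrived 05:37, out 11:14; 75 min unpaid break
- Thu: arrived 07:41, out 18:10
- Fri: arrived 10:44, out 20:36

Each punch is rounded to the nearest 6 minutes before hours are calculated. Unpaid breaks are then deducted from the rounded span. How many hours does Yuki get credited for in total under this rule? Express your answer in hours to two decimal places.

Wed: in 05:37→05:36, out 11:14→11:12; 5 h 36 min − 75 min = 4 h 21 min
Thu: in 07:41→07:42, out 18:10→18:12; 10 h 30 min
Fri: in 10:44→10:42, out 20:36→20:36; 9 h 54 min
Total credited: 24 h 45 min.

24.75 hours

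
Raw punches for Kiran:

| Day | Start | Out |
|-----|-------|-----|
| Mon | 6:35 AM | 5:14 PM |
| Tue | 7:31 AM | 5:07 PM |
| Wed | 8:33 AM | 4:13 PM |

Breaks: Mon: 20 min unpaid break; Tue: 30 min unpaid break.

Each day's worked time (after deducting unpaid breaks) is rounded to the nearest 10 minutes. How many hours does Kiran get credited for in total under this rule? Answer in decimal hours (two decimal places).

27.17 hours

Mon: 6:35 AM–5:14 PM = 10 h 39 min − 20 min = 10 h 19 min → rounds to 10 h 20 min
Tue: 7:31 AM–5:07 PM = 9 h 36 min − 30 min = 9 h 6 min → rounds to 9 h 10 min
Wed: 8:33 AM–4:13 PM = 7 h 40 min → rounds to 7 h 40 min
Total credited: 27 h 10 min.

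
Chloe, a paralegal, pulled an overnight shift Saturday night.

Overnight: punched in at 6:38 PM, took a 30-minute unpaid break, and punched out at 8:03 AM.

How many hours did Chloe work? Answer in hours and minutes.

12 h 55 min

Overnight: 6:38 PM → midnight = 5 h 22 min; midnight → 8:03 AM = 8 h 3 min; span 13 h 25 min; less 30 min break → 12 h 55 min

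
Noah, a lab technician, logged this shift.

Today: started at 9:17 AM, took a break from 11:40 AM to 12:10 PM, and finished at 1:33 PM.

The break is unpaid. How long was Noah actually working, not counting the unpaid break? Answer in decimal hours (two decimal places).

3.77 hours

Today: 9:17 AM–1:33 PM = 4 h 16 min; less 30 min break → 3 h 46 min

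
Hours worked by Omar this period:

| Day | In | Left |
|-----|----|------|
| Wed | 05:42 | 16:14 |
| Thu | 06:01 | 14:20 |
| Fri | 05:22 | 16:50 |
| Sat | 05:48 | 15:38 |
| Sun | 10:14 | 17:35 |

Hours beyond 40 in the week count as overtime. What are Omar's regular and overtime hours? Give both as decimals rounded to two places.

Regular 40.00 hours, overtime 7.50 hours

Wed: 05:42–16:14 = 10 h 32 min
Thu: 06:01–14:20 = 8 h 19 min
Fri: 05:22–16:50 = 11 h 28 min
Sat: 05:48–15:38 = 9 h 50 min
Sun: 10:14–17:35 = 7 h 21 min
Total worked: 47 h 30 min = 47.50 h.
Threshold 40 h → overtime 7 h 30 min, regular 40 h 0 min.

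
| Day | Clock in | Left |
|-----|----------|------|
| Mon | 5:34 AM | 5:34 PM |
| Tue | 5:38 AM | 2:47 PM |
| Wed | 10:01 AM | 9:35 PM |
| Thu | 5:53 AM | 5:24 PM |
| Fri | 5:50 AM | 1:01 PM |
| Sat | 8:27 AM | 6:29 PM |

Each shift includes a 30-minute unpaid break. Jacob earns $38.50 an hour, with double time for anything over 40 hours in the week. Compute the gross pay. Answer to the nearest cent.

$2960.65

Mon: 5:34 AM–5:34 PM = 12 h 0 min; less 30 min break → 11 h 30 min
Tue: 5:38 AM–2:47 PM = 9 h 9 min; less 30 min break → 8 h 39 min
Wed: 10:01 AM–9:35 PM = 11 h 34 min; less 30 min break → 11 h 4 min
Thu: 5:53 AM–5:24 PM = 11 h 31 min; less 30 min break → 11 h 1 min
Fri: 5:50 AM–1:01 PM = 7 h 11 min; less 30 min break → 6 h 41 min
Sat: 8:27 AM–6:29 PM = 10 h 2 min; less 30 min break → 9 h 32 min
Total worked: 58 h 27 min = 3507 min.
Regular 40 h 0 min = 2400 min at $38.50/h; overtime 18 h 27 min = 1107 min at $77.00/h.
Pay = (2400 × $38.50 + 1107 × $77.00) ÷ 60 = $2960.65.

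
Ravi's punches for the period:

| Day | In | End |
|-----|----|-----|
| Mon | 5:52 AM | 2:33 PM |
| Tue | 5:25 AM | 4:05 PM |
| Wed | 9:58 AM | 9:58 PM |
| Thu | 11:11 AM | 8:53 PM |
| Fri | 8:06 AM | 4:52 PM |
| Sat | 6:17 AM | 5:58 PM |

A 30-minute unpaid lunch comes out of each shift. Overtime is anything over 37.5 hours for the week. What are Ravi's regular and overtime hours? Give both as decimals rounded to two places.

Regular 37.50 hours, overtime 21.00 hours

Mon: 5:52 AM–2:33 PM = 8 h 41 min; less 30 min break → 8 h 11 min
Tue: 5:25 AM–4:05 PM = 10 h 40 min; less 30 min break → 10 h 10 min
Wed: 9:58 AM–9:58 PM = 12 h 0 min; less 30 min break → 11 h 30 min
Thu: 11:11 AM–8:53 PM = 9 h 42 min; less 30 min break → 9 h 12 min
Fri: 8:06 AM–4:52 PM = 8 h 46 min; less 30 min break → 8 h 16 min
Sat: 6:17 AM–5:58 PM = 11 h 41 min; less 30 min break → 11 h 11 min
Total worked: 58 h 30 min = 58.50 h.
Threshold 37.5 h → overtime 21 h 0 min, regular 37 h 30 min.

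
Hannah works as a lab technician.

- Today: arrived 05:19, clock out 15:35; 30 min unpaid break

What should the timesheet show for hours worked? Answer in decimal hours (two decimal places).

Today: 05:19–15:35 = 10 h 16 min; less 30 min break → 9 h 46 min

9.77 hours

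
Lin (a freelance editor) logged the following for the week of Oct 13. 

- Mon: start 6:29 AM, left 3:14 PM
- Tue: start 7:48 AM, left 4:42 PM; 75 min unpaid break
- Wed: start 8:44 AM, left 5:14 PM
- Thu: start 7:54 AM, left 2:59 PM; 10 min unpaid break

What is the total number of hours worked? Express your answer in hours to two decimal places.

Mon: 6:29 AM–3:14 PM = 8 h 45 min
Tue: 7:48 AM–4:42 PM = 8 h 54 min; less 75 min break → 7 h 39 min
Wed: 8:44 AM–5:14 PM = 8 h 30 min
Thu: 7:54 AM–2:59 PM = 7 h 5 min; less 10 min break → 6 h 55 min
Total: 8 h 45 min + 7 h 39 min + 8 h 30 min + 6 h 55 min = 31 h 49 min.

31.82 hours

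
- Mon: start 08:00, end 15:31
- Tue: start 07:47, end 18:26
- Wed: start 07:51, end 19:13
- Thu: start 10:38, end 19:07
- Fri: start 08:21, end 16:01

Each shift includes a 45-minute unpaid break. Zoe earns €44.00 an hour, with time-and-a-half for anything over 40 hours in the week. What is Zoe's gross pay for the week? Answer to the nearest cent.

Mon: 08:00–15:31 = 7 h 31 min; less 45 min break → 6 h 46 min
Tue: 07:47–18:26 = 10 h 39 min; less 45 min break → 9 h 54 min
Wed: 07:51–19:13 = 11 h 22 min; less 45 min break → 10 h 37 min
Thu: 10:38–19:07 = 8 h 29 min; less 45 min break → 7 h 44 min
Fri: 08:21–16:01 = 7 h 40 min; less 45 min break → 6 h 55 min
Total worked: 41 h 56 min = 2516 min.
Regular 40 h 0 min = 2400 min at €44.00/h; overtime 1 h 56 min = 116 min at €66.00/h.
Pay = (2400 × €44.00 + 116 × €66.00) ÷ 60 = €1887.60.

€1887.60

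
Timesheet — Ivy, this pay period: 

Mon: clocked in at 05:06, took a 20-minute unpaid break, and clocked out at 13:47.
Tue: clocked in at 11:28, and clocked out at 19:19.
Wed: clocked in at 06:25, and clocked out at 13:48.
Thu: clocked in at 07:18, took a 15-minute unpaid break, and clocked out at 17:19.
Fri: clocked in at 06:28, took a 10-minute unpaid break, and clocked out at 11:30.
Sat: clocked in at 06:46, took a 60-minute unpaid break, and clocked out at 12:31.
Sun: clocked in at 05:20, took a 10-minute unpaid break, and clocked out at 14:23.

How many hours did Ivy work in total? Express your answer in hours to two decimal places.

51.85 hours

Mon: 05:06–13:47 = 8 h 41 min; less 20 min break → 8 h 21 min
Tue: 11:28–19:19 = 7 h 51 min
Wed: 06:25–13:48 = 7 h 23 min
Thu: 07:18–17:19 = 10 h 1 min; less 15 min break → 9 h 46 min
Fri: 06:28–11:30 = 5 h 2 min; less 10 min break → 4 h 52 min
Sat: 06:46–12:31 = 5 h 45 min; less 60 min break → 4 h 45 min
Sun: 05:20–14:23 = 9 h 3 min; less 10 min break → 8 h 53 min
Total: 8 h 21 min + 7 h 51 min + 7 h 23 min + 9 h 46 min + 4 h 52 min + 4 h 45 min + 8 h 53 min = 51 h 51 min.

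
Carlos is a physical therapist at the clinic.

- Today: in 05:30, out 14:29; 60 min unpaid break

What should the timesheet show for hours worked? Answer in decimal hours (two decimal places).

Today: 05:30–14:29 = 8 h 59 min; less 60 min break → 7 h 59 min

7.98 hours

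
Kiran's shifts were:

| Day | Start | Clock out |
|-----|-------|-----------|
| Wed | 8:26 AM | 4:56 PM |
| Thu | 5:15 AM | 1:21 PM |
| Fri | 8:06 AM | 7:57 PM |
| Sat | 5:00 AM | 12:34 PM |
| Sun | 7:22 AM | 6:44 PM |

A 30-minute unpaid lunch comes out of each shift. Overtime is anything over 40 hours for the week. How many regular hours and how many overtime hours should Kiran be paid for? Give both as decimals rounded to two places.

Wed: 8:26 AM–4:56 PM = 8 h 30 min; less 30 min break → 8 h 0 min
Thu: 5:15 AM–1:21 PM = 8 h 6 min; less 30 min break → 7 h 36 min
Fri: 8:06 AM–7:57 PM = 11 h 51 min; less 30 min break → 11 h 21 min
Sat: 5:00 AM–12:34 PM = 7 h 34 min; less 30 min break → 7 h 4 min
Sun: 7:22 AM–6:44 PM = 11 h 22 min; less 30 min break → 10 h 52 min
Total worked: 44 h 53 min = 44.88 h.
Threshold 40 h → overtime 4 h 53 min, regular 40 h 0 min.

Regular 40.00 hours, overtime 4.88 hours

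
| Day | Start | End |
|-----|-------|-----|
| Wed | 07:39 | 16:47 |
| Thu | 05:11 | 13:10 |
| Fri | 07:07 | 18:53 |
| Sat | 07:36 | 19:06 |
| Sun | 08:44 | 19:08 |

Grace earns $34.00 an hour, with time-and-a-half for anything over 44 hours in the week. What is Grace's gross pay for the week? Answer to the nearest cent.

$1841.95

Wed: 07:39–16:47 = 9 h 8 min
Thu: 05:11–13:10 = 7 h 59 min
Fri: 07:07–18:53 = 11 h 46 min
Sat: 07:36–19:06 = 11 h 30 min
Sun: 08:44–19:08 = 10 h 24 min
Total worked: 50 h 47 min = 3047 min.
Regular 44 h 0 min = 2640 min at $34.00/h; overtime 6 h 47 min = 407 min at $51.00/h.
Pay = (2640 × $34.00 + 407 × $51.00) ÷ 60 = $1841.95.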